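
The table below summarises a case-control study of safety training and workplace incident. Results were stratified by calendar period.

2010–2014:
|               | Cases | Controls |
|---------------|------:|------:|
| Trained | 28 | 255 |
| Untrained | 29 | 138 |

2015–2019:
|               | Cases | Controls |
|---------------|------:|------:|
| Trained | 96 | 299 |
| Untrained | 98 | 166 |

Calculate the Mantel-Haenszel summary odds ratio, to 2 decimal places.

OR_MH = Σ(aᵢdᵢ/nᵢ) / Σ(bᵢcᵢ/nᵢ), where nᵢ is the stratum total.
Stratum 1 (2010–2014): n = 450; a·d/n = 28·138/450 = 8.5867; b·c/n = 255·29/450 = 16.4333
Stratum 2 (2015–2019): n = 659; a·d/n = 96·166/659 = 24.1821; b·c/n = 299·98/659 = 44.4643
OR_MH = (8.5867 + 24.1821) / (16.4333 + 44.4643) = 32.7688 / 60.8977 = 0.53810

0.54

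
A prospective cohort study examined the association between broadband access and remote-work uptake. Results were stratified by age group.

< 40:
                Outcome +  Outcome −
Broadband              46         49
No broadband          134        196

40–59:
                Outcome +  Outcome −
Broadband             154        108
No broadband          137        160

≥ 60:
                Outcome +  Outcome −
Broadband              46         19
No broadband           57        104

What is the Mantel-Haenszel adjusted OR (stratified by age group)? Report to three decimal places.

1.851

OR_MH = Σ(aᵢdᵢ/nᵢ) / Σ(bᵢcᵢ/nᵢ), where nᵢ is the stratum total.
Stratum 1 (< 40): n = 425; a·d/n = 46·196/425 = 21.2141; b·c/n = 49·134/425 = 15.4494
Stratum 2 (40–59): n = 559; a·d/n = 154·160/559 = 44.0787; b·c/n = 108·137/559 = 26.4687
Stratum 3 (≥ 60): n = 226; a·d/n = 46·104/226 = 21.1681; b·c/n = 19·57/226 = 4.7920
OR_MH = (21.2141 + 44.0787 + 21.1681) / (15.4494 + 26.4687 + 4.7920) = 86.4610 / 46.7101 = 1.85101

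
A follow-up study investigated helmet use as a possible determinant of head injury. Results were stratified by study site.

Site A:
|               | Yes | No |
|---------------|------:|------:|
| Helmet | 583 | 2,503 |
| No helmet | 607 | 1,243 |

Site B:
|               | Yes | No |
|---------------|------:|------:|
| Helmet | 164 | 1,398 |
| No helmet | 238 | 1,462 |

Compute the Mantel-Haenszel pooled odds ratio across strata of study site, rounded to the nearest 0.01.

0.54

OR_MH = Σ(aᵢdᵢ/nᵢ) / Σ(bᵢcᵢ/nᵢ), where nᵢ is the stratum total.
Stratum 1 (Site A): n = 4936; a·d/n = 583·1243/4936 = 146.8130; b·c/n = 2503·607/4936 = 307.8041
Stratum 2 (Site B): n = 3262; a·d/n = 164·1462/3262 = 73.5034; b·c/n = 1398·238/3262 = 102.0000
OR_MH = (146.8130 + 73.5034) / (307.8041 + 102.0000) = 220.3164 / 409.8041 = 0.53761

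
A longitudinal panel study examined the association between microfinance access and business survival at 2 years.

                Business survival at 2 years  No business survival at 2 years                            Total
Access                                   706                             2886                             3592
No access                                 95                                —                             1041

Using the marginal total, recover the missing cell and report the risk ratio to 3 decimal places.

2.154

The missing cell is in the unexposed row: 1041 − 95 = 946.
So a = 706, b = 2886, c = 95, d = 946.
RR = [a/(a+b)] / [c/(c+d)] = (706/3592) / (95/1041) = 0.19655/0.09126 = 2.15375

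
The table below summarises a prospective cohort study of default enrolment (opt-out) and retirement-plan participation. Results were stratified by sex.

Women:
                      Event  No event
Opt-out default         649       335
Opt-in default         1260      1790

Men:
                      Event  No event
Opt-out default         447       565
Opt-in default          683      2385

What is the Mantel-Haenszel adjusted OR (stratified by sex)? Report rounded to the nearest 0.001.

OR_MH = Σ(aᵢdᵢ/nᵢ) / Σ(bᵢcᵢ/nᵢ), where nᵢ is the stratum total.
Stratum 1 (Women): n = 4034; a·d/n = 649·1790/4034 = 287.9797; b·c/n = 335·1260/4034 = 104.6356
Stratum 2 (Men): n = 4080; a·d/n = 447·2385/4080 = 261.2978; b·c/n = 565·683/4080 = 94.5821
OR_MH = (287.9797 + 261.2978) / (104.6356 + 94.5821) = 549.2775 / 199.2177 = 2.75717

2.757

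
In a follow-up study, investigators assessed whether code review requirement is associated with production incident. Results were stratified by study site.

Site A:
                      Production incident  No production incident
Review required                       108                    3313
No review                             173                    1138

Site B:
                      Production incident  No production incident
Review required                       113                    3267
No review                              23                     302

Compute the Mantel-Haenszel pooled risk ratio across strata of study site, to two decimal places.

0.27

RR_MH = Σ(aᵢ·n₀ᵢ/nᵢ) / Σ(cᵢ·n₁ᵢ/nᵢ), with n₁ᵢ = aᵢ+bᵢ (exposed), n₀ᵢ = cᵢ+dᵢ (unexposed), nᵢ = n₁ᵢ+n₀ᵢ.
Stratum 1 (Site A): n₁ = 3421, n₀ = 1311, n = 4732; a·n₀/n = 108·1311/4732 = 29.9214; c·n₁/n = 173·3421/4732 = 125.0704
Stratum 2 (Site B): n₁ = 3380, n₀ = 325, n = 3705; a·n₀/n = 113·325/3705 = 9.9123; c·n₁/n = 23·3380/3705 = 20.9825
RR_MH = (29.9214 + 9.9123) / (125.0704 + 20.9825) = 39.8337 / 146.0528 = 0.27273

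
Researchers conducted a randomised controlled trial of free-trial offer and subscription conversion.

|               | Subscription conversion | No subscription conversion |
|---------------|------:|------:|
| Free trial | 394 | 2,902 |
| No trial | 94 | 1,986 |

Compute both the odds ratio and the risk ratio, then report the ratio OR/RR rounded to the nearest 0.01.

1.08

Cells: a = 394, b = 2902, c = 94, d = 1986.
OR = (394·1986)/(2902·94) = 782484/272788 = 2.86847
Risk in exposed = 394/3296 = 0.11954; risk in unexposed = 94/2080 = 0.04519; RR = 2.64511
OR/RR = 2.86847 / 2.64511 = 1.08444
The outcome is not rare, so the OR lies further from 1 than the RR.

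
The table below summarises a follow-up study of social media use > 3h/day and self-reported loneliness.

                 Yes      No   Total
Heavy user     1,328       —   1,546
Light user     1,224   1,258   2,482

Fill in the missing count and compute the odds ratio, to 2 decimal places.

6.26

The missing cell is in the exposed row: 1546 − 1328 = 218.
So a = 1328, b = 218, c = 1224, d = 1258.
OR = (a·d)/(b·c) = (1328 × 1258) / (218 × 1224) = 1670624 / 266832 = 6.26096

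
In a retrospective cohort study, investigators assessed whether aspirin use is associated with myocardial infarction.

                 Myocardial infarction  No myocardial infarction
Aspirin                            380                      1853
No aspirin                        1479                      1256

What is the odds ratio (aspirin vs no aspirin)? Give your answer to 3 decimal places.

0.174

Cells: a = 380, b = 1853, c = 1479, d = 1256.
OR = (a·d)/(b·c) = (380 × 1256) / (1853 × 1479) = 477280 / 2740587 = 0.17415
Exposure is associated with lower odds of myocardial infarction (OR = 0.17 < 1).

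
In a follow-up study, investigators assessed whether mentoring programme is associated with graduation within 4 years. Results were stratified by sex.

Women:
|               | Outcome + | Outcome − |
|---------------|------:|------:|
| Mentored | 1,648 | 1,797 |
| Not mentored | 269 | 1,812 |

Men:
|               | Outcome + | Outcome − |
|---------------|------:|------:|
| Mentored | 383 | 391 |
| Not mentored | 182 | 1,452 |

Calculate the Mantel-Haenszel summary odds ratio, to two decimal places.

6.59

OR_MH = Σ(aᵢdᵢ/nᵢ) / Σ(bᵢcᵢ/nᵢ), where nᵢ is the stratum total.
Stratum 1 (Women): n = 5526; a·d/n = 1648·1812/5526 = 540.3865; b·c/n = 1797·269/5526 = 87.4761
Stratum 2 (Men): n = 2408; a·d/n = 383·1452/2408 = 230.9452; b·c/n = 391·182/2408 = 29.5523
OR_MH = (540.3865 + 230.9452) / (87.4761 + 29.5523) = 771.3317 / 117.0284 = 6.59098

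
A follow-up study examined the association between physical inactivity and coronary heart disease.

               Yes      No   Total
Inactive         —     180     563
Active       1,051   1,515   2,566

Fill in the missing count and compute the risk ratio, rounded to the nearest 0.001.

The missing cell is in the exposed row: 563 − 180 = 383.
So a = 383, b = 180, c = 1051, d = 1515.
RR = [a/(a+b)] / [c/(c+d)] = (383/563) / (1051/2566) = 0.68028/0.40959 = 1.66090

1.661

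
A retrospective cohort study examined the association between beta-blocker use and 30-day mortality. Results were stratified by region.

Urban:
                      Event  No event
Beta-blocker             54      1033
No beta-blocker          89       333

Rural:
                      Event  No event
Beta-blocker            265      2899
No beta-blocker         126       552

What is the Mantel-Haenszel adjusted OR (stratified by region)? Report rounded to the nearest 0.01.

0.32

OR_MH = Σ(aᵢdᵢ/nᵢ) / Σ(bᵢcᵢ/nᵢ), where nᵢ is the stratum total.
Stratum 1 (Urban): n = 1509; a·d/n = 54·333/1509 = 11.9165; b·c/n = 1033·89/1509 = 60.9258
Stratum 2 (Rural): n = 3842; a·d/n = 265·552/3842 = 38.0739; b·c/n = 2899·126/3842 = 95.0739
OR_MH = (11.9165 + 38.0739) / (60.9258 + 95.0739) = 49.9904 / 155.9997 = 0.32045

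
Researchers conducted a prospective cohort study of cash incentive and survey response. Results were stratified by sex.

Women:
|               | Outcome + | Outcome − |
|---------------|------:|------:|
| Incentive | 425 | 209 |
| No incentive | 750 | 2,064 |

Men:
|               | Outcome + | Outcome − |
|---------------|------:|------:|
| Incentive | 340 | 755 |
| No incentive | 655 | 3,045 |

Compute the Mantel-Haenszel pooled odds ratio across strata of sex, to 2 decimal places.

3.17

OR_MH = Σ(aᵢdᵢ/nᵢ) / Σ(bᵢcᵢ/nᵢ), where nᵢ is the stratum total.
Stratum 1 (Women): n = 3448; a·d/n = 425·2064/3448 = 254.4084; b·c/n = 209·750/3448 = 45.4611
Stratum 2 (Men): n = 4795; a·d/n = 340·3045/4795 = 215.9124; b·c/n = 755·655/4795 = 103.1335
OR_MH = (254.4084 + 215.9124) / (45.4611 + 103.1335) = 470.3208 / 148.5946 = 3.16513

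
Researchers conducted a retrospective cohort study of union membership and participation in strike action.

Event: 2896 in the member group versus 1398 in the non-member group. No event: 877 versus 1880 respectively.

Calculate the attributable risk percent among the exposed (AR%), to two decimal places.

44.44

From the description: a = 2896, b = 877, c = 1398, d = 1880.
Risk in exposed = 2896/3773 = 0.76756; risk in unexposed = 1398/3278 = 0.42648.
RR = 0.76756/0.42648 = 1.79976
AR% = (RR − 1)/RR × 100 = (1.79976 − 1)/1.79976 × 100 = 44.4369%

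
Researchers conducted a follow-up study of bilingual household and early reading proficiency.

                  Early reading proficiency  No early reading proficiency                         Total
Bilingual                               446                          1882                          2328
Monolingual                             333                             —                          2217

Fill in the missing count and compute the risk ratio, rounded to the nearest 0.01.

1.28

The missing cell is in the unexposed row: 2217 − 333 = 1884.
So a = 446, b = 1882, c = 333, d = 1884.
RR = [a/(a+b)] / [c/(c+d)] = (446/2328) / (333/2217) = 0.19158/0.15020 = 1.27548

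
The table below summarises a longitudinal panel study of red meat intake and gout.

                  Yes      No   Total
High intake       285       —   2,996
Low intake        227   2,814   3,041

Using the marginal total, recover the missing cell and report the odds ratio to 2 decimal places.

The missing cell is in the exposed row: 2996 − 285 = 2711.
So a = 285, b = 2711, c = 227, d = 2814.
OR = (a·d)/(b·c) = (285 × 2814) / (2711 × 227) = 801990 / 615397 = 1.30321

1.30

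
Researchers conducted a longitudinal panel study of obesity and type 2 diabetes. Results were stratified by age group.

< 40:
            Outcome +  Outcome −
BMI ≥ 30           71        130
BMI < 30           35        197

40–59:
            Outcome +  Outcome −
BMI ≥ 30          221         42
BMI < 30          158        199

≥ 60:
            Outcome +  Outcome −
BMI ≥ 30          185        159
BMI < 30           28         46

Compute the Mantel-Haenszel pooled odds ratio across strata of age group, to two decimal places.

OR_MH = Σ(aᵢdᵢ/nᵢ) / Σ(bᵢcᵢ/nᵢ), where nᵢ is the stratum total.
Stratum 1 (< 40): n = 433; a·d/n = 71·197/433 = 32.3025; b·c/n = 130·35/433 = 10.5081
Stratum 2 (40–59): n = 620; a·d/n = 221·199/620 = 70.9339; b·c/n = 42·158/620 = 10.7032
Stratum 3 (≥ 60): n = 418; a·d/n = 185·46/418 = 20.3589; b·c/n = 159·28/418 = 10.6507
OR_MH = (32.3025 + 70.9339 + 20.3589) / (10.5081 + 10.7032 + 10.6507) = 123.5953 / 31.8620 = 3.87908

3.88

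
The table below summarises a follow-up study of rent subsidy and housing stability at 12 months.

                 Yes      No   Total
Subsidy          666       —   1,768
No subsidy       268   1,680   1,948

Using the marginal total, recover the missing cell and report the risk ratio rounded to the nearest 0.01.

2.74

The missing cell is in the exposed row: 1768 − 666 = 1102.
So a = 666, b = 1102, c = 268, d = 1680.
RR = [a/(a+b)] / [c/(c+d)] = (666/1768) / (268/1948) = 0.37670/0.13758 = 2.73808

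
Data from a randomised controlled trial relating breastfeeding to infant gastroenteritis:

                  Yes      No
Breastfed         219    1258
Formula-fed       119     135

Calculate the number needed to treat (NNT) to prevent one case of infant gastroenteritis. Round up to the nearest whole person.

4

Risk in treated group = 219/1477 = 0.14827; risk in control = 119/254 = 0.46850.
Absolute risk reduction = 0.46850 − 0.14827 = 0.32023
NNT = 1 / ARR = 1 / 0.32023 = 3.123 → round up → 4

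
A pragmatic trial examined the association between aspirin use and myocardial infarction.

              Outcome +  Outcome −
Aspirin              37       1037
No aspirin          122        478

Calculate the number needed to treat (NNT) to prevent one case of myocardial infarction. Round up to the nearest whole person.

6

Risk in treated group = 37/1074 = 0.03445; risk in control = 122/600 = 0.20333.
Absolute risk reduction = 0.20333 − 0.03445 = 0.16888
NNT = 1 / ARR = 1 / 0.16888 = 5.921 → round up → 6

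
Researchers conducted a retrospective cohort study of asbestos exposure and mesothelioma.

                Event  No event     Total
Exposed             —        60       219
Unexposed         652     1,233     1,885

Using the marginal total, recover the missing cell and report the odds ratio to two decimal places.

5.01

The missing cell is in the exposed row: 219 − 60 = 159.
So a = 159, b = 60, c = 652, d = 1233.
OR = (a·d)/(b·c) = (159 × 1233) / (60 × 652) = 196047 / 39120 = 5.01143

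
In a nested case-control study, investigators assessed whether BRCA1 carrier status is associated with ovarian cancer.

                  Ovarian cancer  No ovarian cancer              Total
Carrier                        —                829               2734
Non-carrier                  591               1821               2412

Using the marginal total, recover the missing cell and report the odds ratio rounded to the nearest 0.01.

The missing cell is in the exposed row: 2734 − 829 = 1905.
So a = 1905, b = 829, c = 591, d = 1821.
OR = (a·d)/(b·c) = (1905 × 1821) / (829 × 591) = 3469005 / 489939 = 7.08048

7.08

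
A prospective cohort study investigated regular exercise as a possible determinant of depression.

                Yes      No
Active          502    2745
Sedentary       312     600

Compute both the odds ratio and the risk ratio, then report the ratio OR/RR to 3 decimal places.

Cells: a = 502, b = 2745, c = 312, d = 600.
OR = (502·600)/(2745·312) = 301200/856440 = 0.35169
Risk in exposed = 502/3247 = 0.15460; risk in unexposed = 312/912 = 0.34211; RR = 0.45192
OR/RR = 0.35169 / 0.45192 = 0.77821
The outcome is not rare, so the OR lies further from 1 than the RR.

0.778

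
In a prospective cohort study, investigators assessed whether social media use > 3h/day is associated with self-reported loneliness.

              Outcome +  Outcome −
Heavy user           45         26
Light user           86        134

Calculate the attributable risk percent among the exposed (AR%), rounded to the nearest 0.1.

38.3

Cells: a = 45, b = 26, c = 86, d = 134.
Risk in exposed = 45/71 = 0.63380; risk in unexposed = 86/220 = 0.39091.
RR = 0.63380/0.39091 = 1.62136
AR% = (RR − 1)/RR × 100 = (1.62136 − 1)/1.62136 × 100 = 38.3232%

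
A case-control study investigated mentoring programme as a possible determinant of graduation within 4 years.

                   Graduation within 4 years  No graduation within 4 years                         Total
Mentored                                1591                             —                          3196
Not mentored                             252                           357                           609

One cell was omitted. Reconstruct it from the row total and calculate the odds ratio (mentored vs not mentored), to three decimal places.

The missing cell is in the exposed row: 3196 − 1591 = 1605.
So a = 1591, b = 1605, c = 252, d = 357.
OR = (a·d)/(b·c) = (1591 × 357) / (1605 × 252) = 567987 / 404460 = 1.40431

1.404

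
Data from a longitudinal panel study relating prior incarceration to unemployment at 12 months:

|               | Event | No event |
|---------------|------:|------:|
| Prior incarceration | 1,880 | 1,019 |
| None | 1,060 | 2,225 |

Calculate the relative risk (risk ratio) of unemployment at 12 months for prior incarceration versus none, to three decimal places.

Cells: a = 1880, b = 1019, c = 1060, d = 2225.
Risk in exposed = 1880/2899 = 0.64850; risk in unexposed = 1060/3285 = 0.32268.
RR = 0.64850 / 0.32268 = 2.00974
The risk among the exposed is 2.01 times that among the unexposed.

2.010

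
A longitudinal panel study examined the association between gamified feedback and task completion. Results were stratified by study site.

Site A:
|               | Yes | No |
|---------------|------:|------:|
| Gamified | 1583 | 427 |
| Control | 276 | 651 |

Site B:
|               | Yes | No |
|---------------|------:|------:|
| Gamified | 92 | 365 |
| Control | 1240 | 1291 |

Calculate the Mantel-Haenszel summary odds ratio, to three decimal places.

OR_MH = Σ(aᵢdᵢ/nᵢ) / Σ(bᵢcᵢ/nᵢ), where nᵢ is the stratum total.
Stratum 1 (Site A): n = 2937; a·d/n = 1583·651/2937 = 350.8795; b·c/n = 427·276/2937 = 40.1267
Stratum 2 (Site B): n = 2988; a·d/n = 92·1291/2988 = 39.7497; b·c/n = 365·1240/2988 = 151.4726
OR_MH = (350.8795 + 39.7497) / (40.1267 + 151.4726) = 390.6291 / 191.5992 = 2.03878

2.039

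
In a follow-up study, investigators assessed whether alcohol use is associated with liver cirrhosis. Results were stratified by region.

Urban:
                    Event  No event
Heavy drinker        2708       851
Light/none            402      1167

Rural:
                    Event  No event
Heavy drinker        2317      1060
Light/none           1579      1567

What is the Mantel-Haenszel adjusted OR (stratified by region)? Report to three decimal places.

OR_MH = Σ(aᵢdᵢ/nᵢ) / Σ(bᵢcᵢ/nᵢ), where nᵢ is the stratum total.
Stratum 1 (Urban): n = 5128; a·d/n = 2708·1167/5128 = 616.2707; b·c/n = 851·402/5128 = 66.7126
Stratum 2 (Rural): n = 6523; a·d/n = 2317·1567/6523 = 556.6057; b·c/n = 1060·1579/6523 = 256.5905
OR_MH = (616.2707 + 556.6057) / (66.7126 + 256.5905) = 1172.8764 / 323.3031 = 3.62779

3.628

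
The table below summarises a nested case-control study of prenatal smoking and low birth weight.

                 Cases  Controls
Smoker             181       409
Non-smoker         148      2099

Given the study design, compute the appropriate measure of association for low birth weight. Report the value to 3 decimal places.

6.276

Cells: a = 181, b = 409, c = 148, d = 2099.
This is a nested case-control study: participants were sampled on outcome status, so risks in the source population cannot be estimated directly — relative risk is not valid here. The odds ratio is the appropriate measure.
OR = (a·d)/(b·c) = (181 × 2099) / (409 × 148) = 379919 / 60532 = 6.27633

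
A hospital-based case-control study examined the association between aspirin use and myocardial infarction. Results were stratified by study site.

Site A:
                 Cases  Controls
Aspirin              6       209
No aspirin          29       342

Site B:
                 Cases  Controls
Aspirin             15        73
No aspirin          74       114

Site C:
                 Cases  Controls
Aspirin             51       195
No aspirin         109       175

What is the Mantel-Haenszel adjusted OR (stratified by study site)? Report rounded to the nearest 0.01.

OR_MH = Σ(aᵢdᵢ/nᵢ) / Σ(bᵢcᵢ/nᵢ), where nᵢ is the stratum total.
Stratum 1 (Site A): n = 586; a·d/n = 6·342/586 = 3.5017; b·c/n = 209·29/586 = 10.3430
Stratum 2 (Site B): n = 276; a·d/n = 15·114/276 = 6.1957; b·c/n = 73·74/276 = 19.5725
Stratum 3 (Site C): n = 530; a·d/n = 51·175/530 = 16.8396; b·c/n = 195·109/530 = 40.1038
OR_MH = (3.5017 + 6.1957 + 16.8396) / (10.3430 + 19.5725 + 40.1038) = 26.5370 / 70.0192 = 0.37900

0.38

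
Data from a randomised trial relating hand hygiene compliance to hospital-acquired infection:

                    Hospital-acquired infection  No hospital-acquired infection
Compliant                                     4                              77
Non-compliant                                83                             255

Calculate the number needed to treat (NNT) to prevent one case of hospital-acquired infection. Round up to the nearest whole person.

Risk in treated group = 4/81 = 0.04938; risk in control = 83/338 = 0.24556.
Absolute risk reduction = 0.24556 − 0.04938 = 0.19618
NNT = 1 / ARR = 1 / 0.19618 = 5.097 → round up → 6

6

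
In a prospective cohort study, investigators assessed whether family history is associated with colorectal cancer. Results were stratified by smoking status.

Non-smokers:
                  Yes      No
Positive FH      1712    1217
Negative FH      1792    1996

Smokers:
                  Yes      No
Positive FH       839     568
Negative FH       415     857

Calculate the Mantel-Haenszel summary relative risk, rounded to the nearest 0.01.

RR_MH = Σ(aᵢ·n₀ᵢ/nᵢ) / Σ(cᵢ·n₁ᵢ/nᵢ), with n₁ᵢ = aᵢ+bᵢ (exposed), n₀ᵢ = cᵢ+dᵢ (unexposed), nᵢ = n₁ᵢ+n₀ᵢ.
Stratum 1 (Non-smokers): n₁ = 2929, n₀ = 3788, n = 6717; a·n₀/n = 1712·3788/6717 = 965.4691; c·n₁/n = 1792·2929/6717 = 781.4155
Stratum 2 (Smokers): n₁ = 1407, n₀ = 1272, n = 2679; a·n₀/n = 839·1272/2679 = 398.3606; c·n₁/n = 415·1407/2679 = 217.9563
RR_MH = (965.4691 + 398.3606) / (781.4155 + 217.9563) = 1363.8297 / 999.3718 = 1.36469

1.36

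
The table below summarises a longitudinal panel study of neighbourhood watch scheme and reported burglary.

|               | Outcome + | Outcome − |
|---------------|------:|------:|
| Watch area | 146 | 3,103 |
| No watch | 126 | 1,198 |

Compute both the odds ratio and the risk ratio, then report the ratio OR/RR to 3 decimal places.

0.947

Cells: a = 146, b = 3103, c = 126, d = 1198.
OR = (146·1198)/(3103·126) = 174908/390978 = 0.44736
Risk in exposed = 146/3249 = 0.04494; risk in unexposed = 126/1324 = 0.09517; RR = 0.47219
OR/RR = 0.44736 / 0.47219 = 0.94741
The outcome is rare in both groups, so OR ≈ RR (ratio near 1).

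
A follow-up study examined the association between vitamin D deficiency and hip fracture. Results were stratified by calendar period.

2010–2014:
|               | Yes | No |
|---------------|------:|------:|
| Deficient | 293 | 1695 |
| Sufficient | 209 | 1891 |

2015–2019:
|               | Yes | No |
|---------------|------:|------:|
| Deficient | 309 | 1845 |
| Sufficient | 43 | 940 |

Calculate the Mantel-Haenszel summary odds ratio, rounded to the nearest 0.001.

2.038

OR_MH = Σ(aᵢdᵢ/nᵢ) / Σ(bᵢcᵢ/nᵢ), where nᵢ is the stratum total.
Stratum 1 (2010–2014): n = 4088; a·d/n = 293·1891/4088 = 135.5340; b·c/n = 1695·209/4088 = 86.6573
Stratum 2 (2015–2019): n = 3137; a·d/n = 309·940/3137 = 92.5916; b·c/n = 1845·43/3137 = 25.2901
OR_MH = (135.5340 + 92.5916) / (86.6573 + 25.2901) = 228.1257 / 111.9474 = 2.03779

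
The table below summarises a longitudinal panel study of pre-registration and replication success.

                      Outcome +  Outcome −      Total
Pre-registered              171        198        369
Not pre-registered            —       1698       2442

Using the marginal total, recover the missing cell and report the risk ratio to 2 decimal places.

1.52

The missing cell is in the unexposed row: 2442 − 1698 = 744.
So a = 171, b = 198, c = 744, d = 1698.
RR = [a/(a+b)] / [c/(c+d)] = (171/369) / (744/2442) = 0.46341/0.30467 = 1.52105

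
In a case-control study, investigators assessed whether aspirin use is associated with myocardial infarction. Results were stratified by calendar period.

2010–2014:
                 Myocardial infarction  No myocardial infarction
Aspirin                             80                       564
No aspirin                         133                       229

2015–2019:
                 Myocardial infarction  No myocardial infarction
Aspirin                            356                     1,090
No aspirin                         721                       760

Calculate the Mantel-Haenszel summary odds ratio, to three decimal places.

0.323

OR_MH = Σ(aᵢdᵢ/nᵢ) / Σ(bᵢcᵢ/nᵢ), where nᵢ is the stratum total.
Stratum 1 (2010–2014): n = 1006; a·d/n = 80·229/1006 = 18.2107; b·c/n = 564·133/1006 = 74.5646
Stratum 2 (2015–2019): n = 2927; a·d/n = 356·760/2927 = 92.4359; b·c/n = 1090·721/2927 = 268.4968
OR_MH = (18.2107 + 92.4359) / (74.5646 + 268.4968) = 110.6467 / 343.0614 = 0.32253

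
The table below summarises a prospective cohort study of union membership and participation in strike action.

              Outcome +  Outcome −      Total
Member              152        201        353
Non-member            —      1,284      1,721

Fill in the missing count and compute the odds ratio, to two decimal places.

The missing cell is in the unexposed row: 1721 − 1284 = 437.
So a = 152, b = 201, c = 437, d = 1284.
OR = (a·d)/(b·c) = (152 × 1284) / (201 × 437) = 195168 / 87837 = 2.22193

2.22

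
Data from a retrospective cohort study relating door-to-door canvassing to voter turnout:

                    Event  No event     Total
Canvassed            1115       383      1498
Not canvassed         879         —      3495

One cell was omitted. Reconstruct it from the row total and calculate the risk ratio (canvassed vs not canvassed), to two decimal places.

The missing cell is in the unexposed row: 3495 − 879 = 2616.
So a = 1115, b = 383, c = 879, d = 2616.
RR = [a/(a+b)] / [c/(c+d)] = (1115/1498) / (879/3495) = 0.74433/0.25150 = 2.95952

2.96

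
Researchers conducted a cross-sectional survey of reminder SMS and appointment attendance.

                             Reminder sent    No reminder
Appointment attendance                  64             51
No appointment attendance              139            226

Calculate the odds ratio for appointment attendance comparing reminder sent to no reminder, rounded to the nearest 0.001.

Reading the table with exposure as columns: a = 64 (Reminder sent, case), b = 139 (Reminder sent, non-case), c = 51 (No reminder, case), d = 226.
OR = (a·d)/(b·c) = (64 × 226) / (139 × 51) = 14464 / 7089 = 2.04034
The odds of appointment attendance are about 2.04 times as high in the reminder sent group.

2.040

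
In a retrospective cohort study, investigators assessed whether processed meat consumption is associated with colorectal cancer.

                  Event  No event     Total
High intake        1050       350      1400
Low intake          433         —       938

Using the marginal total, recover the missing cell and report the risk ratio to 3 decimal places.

1.625

The missing cell is in the unexposed row: 938 − 433 = 505.
So a = 1050, b = 350, c = 433, d = 505.
RR = [a/(a+b)] / [c/(c+d)] = (1050/1400) / (433/938) = 0.75000/0.46162 = 1.62471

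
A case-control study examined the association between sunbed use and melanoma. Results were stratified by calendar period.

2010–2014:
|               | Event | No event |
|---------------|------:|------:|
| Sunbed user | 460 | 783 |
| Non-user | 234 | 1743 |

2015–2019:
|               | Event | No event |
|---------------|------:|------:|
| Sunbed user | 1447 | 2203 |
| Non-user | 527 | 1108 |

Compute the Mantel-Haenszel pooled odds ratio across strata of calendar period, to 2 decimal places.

2.00

OR_MH = Σ(aᵢdᵢ/nᵢ) / Σ(bᵢcᵢ/nᵢ), where nᵢ is the stratum total.
Stratum 1 (2010–2014): n = 3220; a·d/n = 460·1743/3220 = 249.0000; b·c/n = 783·234/3220 = 56.9012
Stratum 2 (2015–2019): n = 5285; a·d/n = 1447·1108/5285 = 303.3635; b·c/n = 2203·527/5285 = 219.6747
OR_MH = (249.0000 + 303.3635) / (56.9012 + 219.6747) = 552.3635 / 276.5760 = 1.99715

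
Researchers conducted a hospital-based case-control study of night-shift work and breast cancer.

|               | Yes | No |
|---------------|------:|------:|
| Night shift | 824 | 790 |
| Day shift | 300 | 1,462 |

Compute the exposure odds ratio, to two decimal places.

Cells: a = 824, b = 790, c = 300, d = 1462.
OR = (a·d)/(b·c) = (824 × 1462) / (790 × 300) = 1204688 / 237000 = 5.08307
The odds of breast cancer are about 5.08 times as high in the night shift group.

5.08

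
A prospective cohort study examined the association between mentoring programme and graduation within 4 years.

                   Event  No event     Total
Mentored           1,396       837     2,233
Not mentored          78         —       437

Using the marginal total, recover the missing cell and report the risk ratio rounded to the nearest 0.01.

3.50

The missing cell is in the unexposed row: 437 − 78 = 359.
So a = 1396, b = 837, c = 78, d = 359.
RR = [a/(a+b)] / [c/(c+d)] = (1396/2233) / (78/437) = 0.62517/0.17849 = 3.50254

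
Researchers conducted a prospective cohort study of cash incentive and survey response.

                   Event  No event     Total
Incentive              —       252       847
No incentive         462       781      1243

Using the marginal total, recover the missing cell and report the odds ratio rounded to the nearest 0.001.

The missing cell is in the exposed row: 847 − 252 = 595.
So a = 595, b = 252, c = 462, d = 781.
OR = (a·d)/(b·c) = (595 × 781) / (252 × 462) = 464695 / 116424 = 3.99140

3.991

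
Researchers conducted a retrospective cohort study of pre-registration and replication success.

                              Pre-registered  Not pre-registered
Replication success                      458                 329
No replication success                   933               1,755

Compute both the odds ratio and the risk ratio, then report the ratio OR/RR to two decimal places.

Reading the table with exposure as columns: a = 458 (Pre-registered, case), b = 933 (Pre-registered, non-case), c = 329 (Not pre-registered, case), d = 1755.
OR = (458·1755)/(933·329) = 803790/306957 = 2.61858
Risk in exposed = 458/1391 = 0.32926; risk in unexposed = 329/2084 = 0.15787; RR = 2.08564
OR/RR = 2.61858 / 2.08564 = 1.25552
The outcome is not rare, so the OR lies further from 1 than the RR.

1.26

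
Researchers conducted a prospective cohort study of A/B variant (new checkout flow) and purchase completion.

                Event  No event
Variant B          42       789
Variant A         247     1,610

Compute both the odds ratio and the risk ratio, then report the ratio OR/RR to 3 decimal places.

Cells: a = 42, b = 789, c = 247, d = 1610.
OR = (42·1610)/(789·247) = 67620/194883 = 0.34698
Risk in exposed = 42/831 = 0.05054; risk in unexposed = 247/1857 = 0.13301; RR = 0.37998
OR/RR = 0.34698 / 0.37998 = 0.91314
The outcome is not rare, so the OR lies further from 1 than the RR.

0.913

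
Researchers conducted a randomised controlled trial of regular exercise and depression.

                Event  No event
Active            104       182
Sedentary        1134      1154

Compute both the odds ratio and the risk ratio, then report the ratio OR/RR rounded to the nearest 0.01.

Cells: a = 104, b = 182, c = 1134, d = 1154.
OR = (104·1154)/(182·1134) = 120016/206388 = 0.58151
Risk in exposed = 104/286 = 0.36364; risk in unexposed = 1134/2288 = 0.49563; RR = 0.73369
OR/RR = 0.58151 / 0.73369 = 0.79258
The outcome is not rare, so the OR lies further from 1 than the RR.

0.79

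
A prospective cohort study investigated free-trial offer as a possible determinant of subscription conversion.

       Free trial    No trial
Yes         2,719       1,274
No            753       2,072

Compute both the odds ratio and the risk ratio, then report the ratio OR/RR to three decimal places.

Reading the table with exposure as columns: a = 2719 (Free trial, case), b = 753 (Free trial, non-case), c = 1274 (No trial, case), d = 2072.
OR = (2719·2072)/(753·1274) = 5633768/959322 = 5.87266
Risk in exposed = 2719/3472 = 0.78312; risk in unexposed = 1274/3346 = 0.38075; RR = 2.05677
OR/RR = 5.87266 / 2.05677 = 2.85528
The outcome is not rare, so the OR lies further from 1 than the RR.

2.855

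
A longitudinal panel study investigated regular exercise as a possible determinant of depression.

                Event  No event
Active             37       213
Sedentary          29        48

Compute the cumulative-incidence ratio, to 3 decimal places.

0.393

Cells: a = 37, b = 213, c = 29, d = 48.
Risk in exposed = 37/250 = 0.14800; risk in unexposed = 29/77 = 0.37662.
RR = 0.14800 / 0.37662 = 0.39297
The risk is 61% lower among the exposed than among the unexposed.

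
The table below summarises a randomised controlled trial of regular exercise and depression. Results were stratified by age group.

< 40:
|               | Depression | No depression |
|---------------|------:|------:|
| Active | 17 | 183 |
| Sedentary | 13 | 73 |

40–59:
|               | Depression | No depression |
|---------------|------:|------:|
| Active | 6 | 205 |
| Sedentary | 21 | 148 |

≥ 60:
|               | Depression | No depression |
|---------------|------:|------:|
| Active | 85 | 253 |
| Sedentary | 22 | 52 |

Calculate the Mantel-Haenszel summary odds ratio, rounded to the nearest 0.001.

0.525

OR_MH = Σ(aᵢdᵢ/nᵢ) / Σ(bᵢcᵢ/nᵢ), where nᵢ is the stratum total.
Stratum 1 (< 40): n = 286; a·d/n = 17·73/286 = 4.3392; b·c/n = 183·13/286 = 8.3182
Stratum 2 (40–59): n = 380; a·d/n = 6·148/380 = 2.3368; b·c/n = 205·21/380 = 11.3289
Stratum 3 (≥ 60): n = 412; a·d/n = 85·52/412 = 10.7282; b·c/n = 253·22/412 = 13.5097
OR_MH = (4.3392 + 2.3368 + 10.7282) / (8.3182 + 11.3289 + 13.5097) = 17.4042 / 33.1568 = 0.52490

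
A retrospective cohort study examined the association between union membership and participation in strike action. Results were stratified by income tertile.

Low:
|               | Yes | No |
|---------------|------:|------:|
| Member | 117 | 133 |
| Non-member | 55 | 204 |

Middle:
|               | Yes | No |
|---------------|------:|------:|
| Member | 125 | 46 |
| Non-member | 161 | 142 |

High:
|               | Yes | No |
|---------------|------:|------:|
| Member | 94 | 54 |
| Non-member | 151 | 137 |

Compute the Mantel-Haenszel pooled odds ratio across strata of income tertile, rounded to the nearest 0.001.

2.338

OR_MH = Σ(aᵢdᵢ/nᵢ) / Σ(bᵢcᵢ/nᵢ), where nᵢ is the stratum total.
Stratum 1 (Low): n = 509; a·d/n = 117·204/509 = 46.8919; b·c/n = 133·55/509 = 14.3713
Stratum 2 (Middle): n = 474; a·d/n = 125·142/474 = 37.4473; b·c/n = 46·161/474 = 15.6245
Stratum 3 (High): n = 436; a·d/n = 94·137/436 = 29.5367; b·c/n = 54·151/436 = 18.7018
OR_MH = (46.8919 + 37.4473 + 29.5367) / (14.3713 + 15.6245 + 18.7018) = 113.8759 / 48.6976 = 2.33843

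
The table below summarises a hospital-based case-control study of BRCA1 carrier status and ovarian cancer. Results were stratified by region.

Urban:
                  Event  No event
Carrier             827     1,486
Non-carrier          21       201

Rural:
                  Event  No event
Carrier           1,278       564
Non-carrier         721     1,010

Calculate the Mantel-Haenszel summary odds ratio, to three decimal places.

OR_MH = Σ(aᵢdᵢ/nᵢ) / Σ(bᵢcᵢ/nᵢ), where nᵢ is the stratum total.
Stratum 1 (Urban): n = 2535; a·d/n = 827·201/2535 = 65.5728; b·c/n = 1486·21/2535 = 12.3101
Stratum 2 (Rural): n = 3573; a·d/n = 1278·1010/3573 = 361.2594; b·c/n = 564·721/3573 = 113.8102
OR_MH = (65.5728 + 361.2594) / (12.3101 + 113.8102) = 426.8322 / 126.1203 = 3.38433

3.384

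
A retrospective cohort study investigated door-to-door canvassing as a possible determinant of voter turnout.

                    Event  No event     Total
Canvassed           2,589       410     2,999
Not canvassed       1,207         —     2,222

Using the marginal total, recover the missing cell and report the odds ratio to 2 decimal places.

5.31

The missing cell is in the unexposed row: 2222 − 1207 = 1015.
So a = 2589, b = 410, c = 1207, d = 1015.
OR = (a·d)/(b·c) = (2589 × 1015) / (410 × 1207) = 2627835 / 494870 = 5.31015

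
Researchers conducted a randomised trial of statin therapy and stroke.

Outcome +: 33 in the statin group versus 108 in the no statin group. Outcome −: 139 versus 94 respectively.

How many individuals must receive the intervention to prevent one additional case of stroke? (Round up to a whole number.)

Risk in treated group = 33/172 = 0.19186; risk in control = 108/202 = 0.53465.
Absolute risk reduction = 0.53465 − 0.19186 = 0.34279
NNT = 1 / ARR = 1 / 0.34279 = 2.917 → round up → 3

3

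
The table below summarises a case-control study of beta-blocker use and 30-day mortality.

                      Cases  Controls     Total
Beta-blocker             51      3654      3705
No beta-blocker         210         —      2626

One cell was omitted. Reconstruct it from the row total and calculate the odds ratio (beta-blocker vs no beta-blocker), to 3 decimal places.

0.161

The missing cell is in the unexposed row: 2626 − 210 = 2416.
So a = 51, b = 3654, c = 210, d = 2416.
OR = (a·d)/(b·c) = (51 × 2416) / (3654 × 210) = 123216 / 767340 = 0.16058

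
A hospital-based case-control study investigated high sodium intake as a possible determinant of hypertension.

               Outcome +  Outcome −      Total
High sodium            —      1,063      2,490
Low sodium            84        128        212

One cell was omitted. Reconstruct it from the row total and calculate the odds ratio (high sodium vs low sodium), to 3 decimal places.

The missing cell is in the exposed row: 2490 − 1063 = 1427.
So a = 1427, b = 1063, c = 84, d = 128.
OR = (a·d)/(b·c) = (1427 × 128) / (1063 × 84) = 182656 / 89292 = 2.04560

2.046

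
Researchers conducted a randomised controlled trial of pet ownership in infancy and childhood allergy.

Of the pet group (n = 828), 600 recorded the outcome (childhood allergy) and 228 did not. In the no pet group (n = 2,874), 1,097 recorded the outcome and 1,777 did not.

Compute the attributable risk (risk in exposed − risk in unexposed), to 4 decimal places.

From the description: a = 600, b = 228, c = 1097, d = 1777.
Risk in exposed = 600/828 = 0.724638; risk in unexposed = 1097/2874 = 0.381698.
Risk difference = 0.724638 − 0.381698 = 0.342940

0.3429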